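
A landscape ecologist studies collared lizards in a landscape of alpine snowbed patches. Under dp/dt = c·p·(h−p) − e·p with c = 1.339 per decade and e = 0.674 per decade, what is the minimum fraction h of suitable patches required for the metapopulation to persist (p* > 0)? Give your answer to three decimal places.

p* = h − e/c is positive only when h > e/c.
h_min = e/c = 0.674/1.339 = 0.5034.

0.503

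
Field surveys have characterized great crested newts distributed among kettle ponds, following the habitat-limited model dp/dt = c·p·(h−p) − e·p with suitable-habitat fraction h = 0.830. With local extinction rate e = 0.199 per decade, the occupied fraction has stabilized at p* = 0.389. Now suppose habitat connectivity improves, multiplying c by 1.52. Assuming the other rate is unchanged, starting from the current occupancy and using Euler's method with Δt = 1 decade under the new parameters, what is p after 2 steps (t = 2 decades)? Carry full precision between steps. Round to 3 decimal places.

Balance c(h−p*) = e gives c = e/(0.83 − 0.38900) = 0.199/0.44100 = 0.45125.
Starting from p₀ = 0.38900; update p ← p + (dp/dt)·Δt with the new parameters.
p: 0.38900 → 0.42925  (Δp = +0.04025)
p: 0.42925 → 0.46182  (Δp = +0.03257)

0.462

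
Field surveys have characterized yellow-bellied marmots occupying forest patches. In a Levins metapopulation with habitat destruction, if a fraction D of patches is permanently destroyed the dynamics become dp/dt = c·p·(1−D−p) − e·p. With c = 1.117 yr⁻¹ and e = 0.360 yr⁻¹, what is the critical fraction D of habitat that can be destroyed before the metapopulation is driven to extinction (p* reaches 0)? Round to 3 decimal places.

0.678

The nontrivial equilibrium is p* = (1−D) − e/c; extinction occurs when this hits zero.
So D_crit = 1 − e/c = 1 − 0.360/1.117 = 1 − 0.3223 = 0.6777.
Note this equals the original equilibrium occupancy — the Levins extinction-debt result.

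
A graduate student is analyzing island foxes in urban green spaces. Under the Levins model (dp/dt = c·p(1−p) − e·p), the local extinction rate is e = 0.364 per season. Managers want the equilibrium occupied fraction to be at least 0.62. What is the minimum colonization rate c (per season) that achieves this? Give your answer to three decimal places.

0.958

p* = 1 − e/c ≥ 0.62 requires e/c ≤ 0.3800, i.e. c ≥ e/0.3800.
c_min = 0.364/0.3800 = 0.9579.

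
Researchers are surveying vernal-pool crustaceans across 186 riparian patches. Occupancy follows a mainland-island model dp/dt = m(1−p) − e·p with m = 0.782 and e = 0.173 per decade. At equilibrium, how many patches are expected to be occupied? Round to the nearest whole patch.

p* = m/(m+e) = 0.782/0.9550 = 0.8188.
Expected occupied patches = N × p* = 186 × 0.8188 = 152.31 ≈ 152.

152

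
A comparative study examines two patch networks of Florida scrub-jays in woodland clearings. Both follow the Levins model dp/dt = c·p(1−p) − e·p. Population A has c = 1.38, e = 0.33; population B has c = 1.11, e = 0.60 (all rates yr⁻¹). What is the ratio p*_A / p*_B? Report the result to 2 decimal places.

1.66

A: p*_A = 1 − 0.33/1.38 = 0.7609.
B: p*_B = 1 − 0.60/1.11 = 0.4595.
p*_A / p*_B = 0.7609/0.4595 = 1.6560.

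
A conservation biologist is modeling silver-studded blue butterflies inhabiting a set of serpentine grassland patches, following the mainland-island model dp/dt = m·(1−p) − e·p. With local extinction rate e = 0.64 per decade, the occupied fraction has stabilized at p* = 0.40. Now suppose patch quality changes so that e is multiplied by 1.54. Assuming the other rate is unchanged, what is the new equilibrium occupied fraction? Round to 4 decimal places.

0.3021

Balance m(1−p*) = e·p* gives m = e·p*/(1−p*) = 0.64×0.40000/0.60000 = 0.42667.
New p* = m/(m+e) = 0.42667/(0.42667+0.98560) = 0.30212.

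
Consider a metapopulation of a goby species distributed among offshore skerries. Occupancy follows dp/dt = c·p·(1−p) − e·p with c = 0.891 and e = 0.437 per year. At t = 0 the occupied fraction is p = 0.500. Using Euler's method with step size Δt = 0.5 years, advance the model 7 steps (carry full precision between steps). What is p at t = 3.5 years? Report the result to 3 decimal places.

0.508

Update rule: p ← p + [c·p·(1−p) − e·p]·Δt with Δt = 0.5.
step 1: Δp = +0.00213, p = 0.50213
step 2: Δp = +0.00166, p = 0.50378
step 3: Δp = +0.00129, p = 0.50508
step 4: Δp = +0.00100, p = 0.50608
step 5: Δp = +0.00078, p = 0.50686
step 6: Δp = +0.00061, p = 0.50747
step 7: Δp = +0.00047, p = 0.50793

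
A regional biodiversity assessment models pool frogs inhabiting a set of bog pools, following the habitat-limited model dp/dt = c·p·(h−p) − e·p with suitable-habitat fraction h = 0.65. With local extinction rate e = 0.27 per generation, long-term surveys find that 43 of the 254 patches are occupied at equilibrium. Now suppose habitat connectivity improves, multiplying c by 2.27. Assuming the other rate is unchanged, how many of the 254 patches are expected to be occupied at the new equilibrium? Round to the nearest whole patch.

Observed p* = 43/254 = 0.16929.
Balance c(h−p*) = e gives c = e/(0.65 − 0.16929) = 0.27/0.48071 = 0.56167.
New p* = 0.65 − e/c = 0.65 − 0.27000/1.27499 = 0.43823.
Expected occupied = 254 × 0.43823 = 111.31 ≈ 111.

111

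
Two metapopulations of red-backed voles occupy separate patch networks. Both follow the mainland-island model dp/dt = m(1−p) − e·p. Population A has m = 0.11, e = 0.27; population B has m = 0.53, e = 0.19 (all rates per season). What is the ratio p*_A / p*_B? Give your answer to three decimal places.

0.393

A: p*_A = m/(m+e) = 0.11/0.3800 = 0.2895.
B: p*_B = 0.53/0.7200 = 0.7361.
p*_A / p*_B = 0.2895/0.7361 = 0.3932.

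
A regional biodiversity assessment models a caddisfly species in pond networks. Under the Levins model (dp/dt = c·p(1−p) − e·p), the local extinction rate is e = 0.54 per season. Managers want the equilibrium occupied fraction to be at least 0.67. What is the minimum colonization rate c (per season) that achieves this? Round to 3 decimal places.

1.636

p* = 1 − e/c ≥ 0.67 requires e/c ≤ 0.3300, i.e. c ≥ e/0.3300.
c_min = 0.54/0.3300 = 1.6364.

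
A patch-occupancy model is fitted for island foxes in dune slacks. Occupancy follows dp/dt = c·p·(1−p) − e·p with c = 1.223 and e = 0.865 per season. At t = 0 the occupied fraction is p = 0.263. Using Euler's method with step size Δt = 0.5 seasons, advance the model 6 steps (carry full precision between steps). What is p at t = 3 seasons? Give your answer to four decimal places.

Update rule: p ← p + [c·p·(1−p) − e·p]·Δt with Δt = 0.5.
step 1: Δp = +0.00478, p = 0.26778
step 2: Δp = +0.00408, p = 0.27186
step 3: Δp = +0.00347, p = 0.27533
step 4: Δp = +0.00293, p = 0.27826
step 5: Δp = +0.00246, p = 0.28072
step 6: Δp = +0.00206, p = 0.28278

0.2828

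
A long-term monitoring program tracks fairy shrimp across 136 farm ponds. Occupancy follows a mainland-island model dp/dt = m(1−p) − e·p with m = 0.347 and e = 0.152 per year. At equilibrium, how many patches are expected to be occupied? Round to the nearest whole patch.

95

p* = m/(m+e) = 0.347/0.4990 = 0.6954.
Expected occupied patches = N × p* = 136 × 0.6954 = 94.57 ≈ 95.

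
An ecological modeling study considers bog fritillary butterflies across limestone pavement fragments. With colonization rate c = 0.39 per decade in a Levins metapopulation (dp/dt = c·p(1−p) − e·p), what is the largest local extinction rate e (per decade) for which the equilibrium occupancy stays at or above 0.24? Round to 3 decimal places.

0.296

1 − e/c ≥ 0.24 ⇒ e ≤ c(1 − 0.24) = 0.39 × 0.7600.
e_max = 0.2964.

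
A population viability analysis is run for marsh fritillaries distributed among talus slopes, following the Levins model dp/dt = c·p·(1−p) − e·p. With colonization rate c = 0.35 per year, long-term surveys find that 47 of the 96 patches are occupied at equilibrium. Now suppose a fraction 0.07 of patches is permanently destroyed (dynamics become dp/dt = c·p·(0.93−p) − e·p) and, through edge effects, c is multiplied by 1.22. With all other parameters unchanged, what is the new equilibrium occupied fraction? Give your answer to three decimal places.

0.512

Observed p* = 47/96 = 0.48958.
Balance c(1−p*) = e gives e = 0.35×(1 − 0.48958) = 0.17865.
New p* = 0.93 − e/c = 0.93 − 0.17865/0.42700 = 0.51162.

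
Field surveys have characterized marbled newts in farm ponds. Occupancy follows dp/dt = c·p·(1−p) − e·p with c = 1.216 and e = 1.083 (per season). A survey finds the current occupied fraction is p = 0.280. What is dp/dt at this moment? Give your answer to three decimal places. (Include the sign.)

Colonization term: c·p·(1−p) = 1.216×0.280×0.7200 = 0.24515.
Extinction term: e·p = 0.30324.
dp/dt = 0.24515 − 0.30324 = -0.05809.

-0.058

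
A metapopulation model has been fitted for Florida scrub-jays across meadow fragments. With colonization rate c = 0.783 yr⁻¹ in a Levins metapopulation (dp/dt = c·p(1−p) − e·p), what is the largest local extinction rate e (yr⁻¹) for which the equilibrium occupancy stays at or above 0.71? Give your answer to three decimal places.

1 − e/c ≥ 0.71 ⇒ e ≤ c(1 − 0.71) = 0.783 × 0.2900.
e_max = 0.2271.

0.227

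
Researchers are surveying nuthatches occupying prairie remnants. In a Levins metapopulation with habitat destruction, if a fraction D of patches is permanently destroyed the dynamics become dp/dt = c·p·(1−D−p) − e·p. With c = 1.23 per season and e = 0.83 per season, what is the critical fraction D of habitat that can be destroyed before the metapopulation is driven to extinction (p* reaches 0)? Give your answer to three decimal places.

0.325

The nontrivial equilibrium is p* = (1−D) − e/c; extinction occurs when this hits zero.
So D_crit = 1 − e/c = 1 − 0.83/1.23 = 1 − 0.6748 = 0.3252.
Note this equals the original equilibrium occupancy — the Levins extinction-debt result.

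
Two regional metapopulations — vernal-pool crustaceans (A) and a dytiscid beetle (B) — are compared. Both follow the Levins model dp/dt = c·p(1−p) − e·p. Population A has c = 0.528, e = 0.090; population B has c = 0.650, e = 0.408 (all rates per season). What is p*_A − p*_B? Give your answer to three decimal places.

0.457

A: p*_A = 1 − 0.090/0.528 = 0.8295.
B: p*_B = 1 − 0.408/0.650 = 0.3723.
p*_A − p*_B = 0.8295 − 0.3723 = 0.4572.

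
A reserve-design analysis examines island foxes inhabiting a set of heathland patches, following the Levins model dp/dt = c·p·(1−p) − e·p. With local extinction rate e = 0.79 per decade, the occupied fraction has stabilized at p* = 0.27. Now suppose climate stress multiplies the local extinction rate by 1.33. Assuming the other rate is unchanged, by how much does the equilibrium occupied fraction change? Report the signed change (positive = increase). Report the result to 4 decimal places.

Balance c(1−p*) = e gives c = e/(1 − 0.27000) = 0.79/0.73000 = 1.08219.
New p* = 1 − e/c = 1 − 1.05070/1.08219 = 0.02910.
Δp* = 0.02910 − 0.27000 = -0.24090.

-0.2409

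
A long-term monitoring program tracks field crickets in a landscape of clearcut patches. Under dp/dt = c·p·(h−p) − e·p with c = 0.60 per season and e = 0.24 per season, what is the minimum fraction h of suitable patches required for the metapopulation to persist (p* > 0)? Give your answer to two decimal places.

0.40

p* = h − e/c is positive only when h > e/c.
h_min = e/c = 0.24/0.60 = 0.4000.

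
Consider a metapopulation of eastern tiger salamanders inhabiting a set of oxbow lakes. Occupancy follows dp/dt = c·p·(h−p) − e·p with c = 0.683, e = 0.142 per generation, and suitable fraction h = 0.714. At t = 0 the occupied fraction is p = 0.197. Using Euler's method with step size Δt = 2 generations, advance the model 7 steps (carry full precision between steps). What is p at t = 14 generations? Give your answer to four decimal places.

Update rule: p ← p + [c·p·(h−p) − e·p]·Δt with Δt = 2.
step 1: Δp = +0.08318, p = 0.28018
step 2: Δp = +0.08646, p = 0.36664
step 3: Δp = +0.06984, p = 0.43648
step 4: Δp = +0.04150, p = 0.47799
step 5: Δp = +0.01835, p = 0.49634
step 6: Δp = +0.00661, p = 0.50295
step 7: Δp = +0.00216, p = 0.50511

0.5051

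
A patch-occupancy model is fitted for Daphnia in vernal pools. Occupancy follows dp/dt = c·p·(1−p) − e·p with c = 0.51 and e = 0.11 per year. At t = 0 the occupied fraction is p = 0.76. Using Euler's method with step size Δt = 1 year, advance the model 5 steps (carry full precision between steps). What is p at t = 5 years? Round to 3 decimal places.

Update rule: p ← p + [c·p·(1−p) − e·p]·Δt with Δt = 1.
t = 1: p = 0.76000 + (+0.00942) = 0.76942
t = 2: p = 0.76942 + (+0.00584) = 0.77527
t = 3: p = 0.77527 + (+0.00358) = 0.77884
t = 4: p = 0.77884 + (+0.00217) = 0.78102
t = 5: p = 0.78102 + (+0.00131) = 0.78233

0.782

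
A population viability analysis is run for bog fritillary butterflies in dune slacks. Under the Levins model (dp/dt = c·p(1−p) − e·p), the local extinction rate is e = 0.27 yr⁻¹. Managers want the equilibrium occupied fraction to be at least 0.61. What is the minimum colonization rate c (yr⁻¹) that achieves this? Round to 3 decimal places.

0.692

p* = 1 − e/c ≥ 0.61 requires e/c ≤ 0.3900, i.e. c ≥ e/0.3900.
c_min = 0.27/0.3900 = 0.6923.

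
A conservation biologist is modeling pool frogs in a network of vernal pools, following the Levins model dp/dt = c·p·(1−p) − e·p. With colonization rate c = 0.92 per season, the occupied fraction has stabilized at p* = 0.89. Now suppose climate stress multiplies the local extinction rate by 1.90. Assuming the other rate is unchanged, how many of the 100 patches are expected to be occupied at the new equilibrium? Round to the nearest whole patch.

79

Balance c(1−p*) = e gives e = 0.92×(1 − 0.89000) = 0.10120.
New p* = 1 − e/c = 1 − 0.19228/0.92000 = 0.79100.
Expected occupied = 100 × 0.79100 = 79.10 ≈ 79.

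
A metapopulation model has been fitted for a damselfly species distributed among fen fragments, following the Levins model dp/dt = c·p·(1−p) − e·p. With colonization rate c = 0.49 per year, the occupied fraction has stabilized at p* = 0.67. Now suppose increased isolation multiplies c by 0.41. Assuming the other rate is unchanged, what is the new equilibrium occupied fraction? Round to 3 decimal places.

Balance c(1−p*) = e gives e = 0.49×(1 − 0.67000) = 0.16170.
New p* = 1 − e/c = 1 − 0.16170/0.20090 = 0.19512.

0.195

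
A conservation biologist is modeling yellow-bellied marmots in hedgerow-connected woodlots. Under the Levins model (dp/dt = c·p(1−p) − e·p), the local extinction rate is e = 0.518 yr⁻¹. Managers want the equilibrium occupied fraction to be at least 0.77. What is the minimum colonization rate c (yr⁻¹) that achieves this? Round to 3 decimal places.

2.252

p* = 1 − e/c ≥ 0.77 requires e/c ≤ 0.2300, i.e. c ≥ e/0.2300.
c_min = 0.518/0.2300 = 2.2522.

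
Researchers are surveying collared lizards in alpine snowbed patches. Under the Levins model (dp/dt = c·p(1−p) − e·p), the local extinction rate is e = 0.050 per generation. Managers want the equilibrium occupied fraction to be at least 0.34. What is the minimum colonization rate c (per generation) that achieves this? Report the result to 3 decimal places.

p* = 1 − e/c ≥ 0.34 requires e/c ≤ 0.6600, i.e. c ≥ e/0.6600.
c_min = 0.050/0.6600 = 0.0758.

0.076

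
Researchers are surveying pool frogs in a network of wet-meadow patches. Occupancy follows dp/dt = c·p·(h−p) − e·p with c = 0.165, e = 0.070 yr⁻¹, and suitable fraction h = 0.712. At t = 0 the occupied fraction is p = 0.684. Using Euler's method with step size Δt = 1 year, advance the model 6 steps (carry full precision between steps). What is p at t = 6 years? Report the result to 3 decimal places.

Update rule: p ← p + [c·p·(h−p) − e·p]·Δt with Δt = 1.
p: 0.68400 → 0.63928  (Δp = -0.04472)
p: 0.63928 → 0.60220  (Δp = -0.03708)
p: 0.60220 → 0.57096  (Δp = -0.03124)
p: 0.57096 → 0.54428  (Δp = -0.02668)
p: 0.54428 → 0.52124  (Δp = -0.02304)
p: 0.52124 → 0.50116  (Δp = -0.02008)

0.501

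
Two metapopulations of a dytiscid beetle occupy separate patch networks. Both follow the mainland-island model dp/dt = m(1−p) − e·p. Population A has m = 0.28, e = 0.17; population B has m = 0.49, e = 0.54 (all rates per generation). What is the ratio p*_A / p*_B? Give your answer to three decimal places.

1.308

A: p*_A = m/(m+e) = 0.28/0.4500 = 0.6222.
B: p*_B = 0.49/1.0300 = 0.4757.
p*_A / p*_B = 0.6222/0.4757 = 1.3079.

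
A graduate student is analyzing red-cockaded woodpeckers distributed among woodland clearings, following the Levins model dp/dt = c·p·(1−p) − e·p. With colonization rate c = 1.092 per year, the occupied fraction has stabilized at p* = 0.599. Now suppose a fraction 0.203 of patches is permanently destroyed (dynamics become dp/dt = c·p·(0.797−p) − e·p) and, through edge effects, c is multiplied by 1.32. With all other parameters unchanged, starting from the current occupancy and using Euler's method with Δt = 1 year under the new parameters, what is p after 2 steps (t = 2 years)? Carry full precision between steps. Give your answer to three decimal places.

0.497

Balance c(1−p*) = e gives e = 1.092×(1 − 0.59900) = 0.43789.
Starting from p₀ = 0.59900; update p ← p + (dp/dt)·Δt with the new parameters.
t = 1: p = 0.59900 + (-0.09134) = 0.50766
t = 2: p = 0.50766 + (-0.01057) = 0.49709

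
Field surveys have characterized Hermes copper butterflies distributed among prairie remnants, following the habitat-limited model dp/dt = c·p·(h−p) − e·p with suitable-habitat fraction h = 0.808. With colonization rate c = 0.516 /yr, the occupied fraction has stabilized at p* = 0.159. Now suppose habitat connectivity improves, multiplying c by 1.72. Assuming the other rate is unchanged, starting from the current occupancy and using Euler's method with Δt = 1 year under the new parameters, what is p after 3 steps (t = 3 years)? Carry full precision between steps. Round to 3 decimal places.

Balance c(h−p*) = e gives e = 0.516×(0.808 − 0.15900) = 0.33488.
Starting from p₀ = 0.15900; update p ← p + (dp/dt)·Δt with the new parameters.
p: 0.15900 → 0.19734  (Δp = +0.03834)
p: 0.19734 → 0.23820  (Δp = +0.04087)
p: 0.23820 → 0.27889  (Δp = +0.04069)

0.279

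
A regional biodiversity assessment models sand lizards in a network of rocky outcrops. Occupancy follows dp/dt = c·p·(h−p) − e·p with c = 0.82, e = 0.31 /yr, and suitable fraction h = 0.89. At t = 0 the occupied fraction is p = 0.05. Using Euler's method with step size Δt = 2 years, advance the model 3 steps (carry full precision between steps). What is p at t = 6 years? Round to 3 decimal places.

0.238

Update rule: p ← p + [c·p·(h−p) − e·p]·Δt with Δt = 2.
p: 0.05000 → 0.08788  (Δp = +0.03788)
p: 0.08788 → 0.14900  (Δp = +0.06112)
p: 0.14900 → 0.23769  (Δp = +0.08869)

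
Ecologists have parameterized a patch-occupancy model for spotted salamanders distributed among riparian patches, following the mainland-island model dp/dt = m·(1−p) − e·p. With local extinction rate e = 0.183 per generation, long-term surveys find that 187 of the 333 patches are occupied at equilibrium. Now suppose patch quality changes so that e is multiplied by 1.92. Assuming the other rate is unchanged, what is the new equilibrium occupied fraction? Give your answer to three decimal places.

0.400

Observed p* = 187/333 = 0.56156.
Balance m(1−p*) = e·p* gives m = e·p*/(1−p*) = 0.183×0.56156/0.43844 = 0.23439.
New p* = m/(m+e) = 0.23439/(0.23439+0.35136) = 0.40015.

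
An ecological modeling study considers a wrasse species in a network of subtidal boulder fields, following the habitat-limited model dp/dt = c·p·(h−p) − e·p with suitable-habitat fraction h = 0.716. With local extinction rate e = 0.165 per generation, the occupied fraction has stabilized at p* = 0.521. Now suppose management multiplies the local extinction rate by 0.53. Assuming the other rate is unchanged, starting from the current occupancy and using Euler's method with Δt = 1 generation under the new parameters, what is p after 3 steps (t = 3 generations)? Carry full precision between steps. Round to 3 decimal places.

Balance c(h−p*) = e gives c = e/(0.716 − 0.52100) = 0.165/0.19500 = 0.84615.
Starting from p₀ = 0.52100; update p ← p + (dp/dt)·Δt with the new parameters.
step 1: Δp = +0.04040, p = 0.56140
step 2: Δp = +0.02434, p = 0.58575
step 3: Δp = +0.01333, p = 0.59908

0.599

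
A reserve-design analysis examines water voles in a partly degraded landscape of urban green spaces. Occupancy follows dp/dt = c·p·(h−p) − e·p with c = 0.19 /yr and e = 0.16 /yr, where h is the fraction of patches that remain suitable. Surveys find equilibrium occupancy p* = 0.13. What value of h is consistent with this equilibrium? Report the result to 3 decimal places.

At equilibrium c(h−p*) = e, so h = p* + e/c.
h = 0.13 + 0.16/0.19 = 0.13 + 0.8421 = 0.9721.

0.972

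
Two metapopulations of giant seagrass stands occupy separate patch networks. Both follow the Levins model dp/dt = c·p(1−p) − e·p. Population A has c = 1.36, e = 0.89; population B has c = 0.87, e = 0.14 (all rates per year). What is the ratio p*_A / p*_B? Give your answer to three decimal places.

A: p*_A = 1 − 0.89/1.36 = 0.3456.
B: p*_B = 1 − 0.14/0.87 = 0.8391.
p*_A / p*_B = 0.3456/0.8391 = 0.4119.

0.412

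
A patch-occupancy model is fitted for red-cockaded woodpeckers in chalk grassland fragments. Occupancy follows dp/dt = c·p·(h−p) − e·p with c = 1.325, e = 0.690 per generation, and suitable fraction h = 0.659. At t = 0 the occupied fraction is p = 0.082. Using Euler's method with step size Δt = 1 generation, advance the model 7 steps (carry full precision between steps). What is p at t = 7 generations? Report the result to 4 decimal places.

0.1172

Update rule: p ← p + [c·p·(h−p) − e·p]·Δt with Δt = 1.
p: 0.08200 → 0.08811  (Δp = +0.00611)
p: 0.08811 → 0.09396  (Δp = +0.00585)
p: 0.09396 → 0.09948  (Δp = +0.00551)
p: 0.09948 → 0.10459  (Δp = +0.00511)
p: 0.10459 → 0.10925  (Δp = +0.00466)
p: 0.10925 → 0.11345  (Δp = +0.00420)
p: 0.11345 → 0.11718  (Δp = +0.00373)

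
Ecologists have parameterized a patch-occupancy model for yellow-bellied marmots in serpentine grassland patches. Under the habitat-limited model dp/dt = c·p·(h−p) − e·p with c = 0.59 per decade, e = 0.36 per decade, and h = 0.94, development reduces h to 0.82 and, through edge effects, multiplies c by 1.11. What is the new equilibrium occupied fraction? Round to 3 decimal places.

0.270

Before: p* = h − e/c = 0.94 − 0.36/0.59 = 0.94 − 0.6102 = 0.3298.
After: c = 0.6549, e = 0.36, h = 0.82; p* = 0.82 − 0.36/0.6549 = 0.2703.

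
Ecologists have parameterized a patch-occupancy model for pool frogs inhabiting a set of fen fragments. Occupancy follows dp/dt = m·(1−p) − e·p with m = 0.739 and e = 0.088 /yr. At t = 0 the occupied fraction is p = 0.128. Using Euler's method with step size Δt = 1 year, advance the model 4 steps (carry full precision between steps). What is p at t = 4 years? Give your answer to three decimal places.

0.893

Update rule: p ← p + [m·(1−p) − e·p]·Δt with Δt = 1.
p: 0.12800 → 0.76114  (Δp = +0.63314)
p: 0.76114 → 0.87068  (Δp = +0.10953)
p: 0.87068 → 0.88963  (Δp = +0.01895)
p: 0.88963 → 0.89291  (Δp = +0.00328)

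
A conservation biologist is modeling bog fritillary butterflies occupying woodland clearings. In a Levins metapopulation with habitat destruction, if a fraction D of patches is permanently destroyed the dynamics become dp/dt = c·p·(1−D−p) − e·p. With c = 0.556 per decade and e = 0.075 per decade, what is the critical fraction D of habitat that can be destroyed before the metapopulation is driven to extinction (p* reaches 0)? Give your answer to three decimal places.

0.865

The nontrivial equilibrium is p* = (1−D) − e/c; extinction occurs when this hits zero.
So D_crit = 1 − e/c = 1 − 0.075/0.556 = 1 − 0.1349 = 0.8651.
This equals the undisturbed p*, a classic result of Lande's extension.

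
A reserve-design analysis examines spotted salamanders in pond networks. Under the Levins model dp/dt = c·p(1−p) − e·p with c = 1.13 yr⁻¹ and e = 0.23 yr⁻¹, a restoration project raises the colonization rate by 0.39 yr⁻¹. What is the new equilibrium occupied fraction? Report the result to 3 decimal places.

0.849

Before: p* = 1 − 0.23/1.13 = 0.7965.
After the change, c = 1.52, e = 0.23, so p* = 1 − 0.23/1.52 = 0.8487.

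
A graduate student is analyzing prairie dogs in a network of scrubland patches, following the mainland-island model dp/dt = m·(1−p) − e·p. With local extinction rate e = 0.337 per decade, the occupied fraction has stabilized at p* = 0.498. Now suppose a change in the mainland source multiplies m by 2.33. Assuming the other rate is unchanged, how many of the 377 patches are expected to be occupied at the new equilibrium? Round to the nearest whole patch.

Balance m(1−p*) = e·p* gives m = e·p*/(1−p*) = 0.337×0.49800/0.50200 = 0.33431.
New p* = m/(m+e) = 0.77894/(0.77894+0.33700) = 0.69801.
Expected occupied = 377 × 0.69801 = 263.15 ≈ 263.

263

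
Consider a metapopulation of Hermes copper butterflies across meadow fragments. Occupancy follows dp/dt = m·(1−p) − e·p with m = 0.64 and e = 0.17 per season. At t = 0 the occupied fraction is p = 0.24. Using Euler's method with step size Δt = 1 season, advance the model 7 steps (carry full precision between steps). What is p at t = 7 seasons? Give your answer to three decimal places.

Update rule: p ← p + [m·(1−p) − e·p]·Δt with Δt = 1.
step 1: Δp = +0.44560, p = 0.68560
step 2: Δp = +0.08466, p = 0.77026
step 3: Δp = +0.01609, p = 0.78635
step 4: Δp = +0.00306, p = 0.78941
step 5: Δp = +0.00058, p = 0.78999
step 6: Δp = +0.00011, p = 0.79010
step 7: Δp = +0.00002, p = 0.79012

0.790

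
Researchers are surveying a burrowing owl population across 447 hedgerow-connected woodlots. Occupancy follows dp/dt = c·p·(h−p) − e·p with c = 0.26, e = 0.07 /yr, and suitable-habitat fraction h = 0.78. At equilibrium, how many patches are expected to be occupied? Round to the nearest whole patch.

228

p* = h − e/c = 0.78 − 0.2692 = 0.5108.
Expected occupied patches = N × p* = 447 × 0.5108 = 228.31 ≈ 228.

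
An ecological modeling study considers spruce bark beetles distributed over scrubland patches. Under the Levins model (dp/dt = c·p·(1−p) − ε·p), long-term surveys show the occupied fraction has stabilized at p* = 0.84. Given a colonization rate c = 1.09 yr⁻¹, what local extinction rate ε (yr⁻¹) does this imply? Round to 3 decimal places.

At equilibrium c(1−p*) = ε.
ε = 1.09 × (1 − 0.84) = 1.09 × 0.1600 = 0.1744.

0.174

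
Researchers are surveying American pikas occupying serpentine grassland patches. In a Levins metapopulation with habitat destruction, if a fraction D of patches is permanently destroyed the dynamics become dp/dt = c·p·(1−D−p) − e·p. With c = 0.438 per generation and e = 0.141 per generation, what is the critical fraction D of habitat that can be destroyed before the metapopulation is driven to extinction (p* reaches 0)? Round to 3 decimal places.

0.678

The nontrivial equilibrium is p* = (1−D) − e/c; extinction occurs when this hits zero.
So D_crit = 1 − e/c = 1 − 0.141/0.438 = 1 − 0.3219 = 0.6781.
Note this equals the original equilibrium occupancy — the Levins extinction-debt result.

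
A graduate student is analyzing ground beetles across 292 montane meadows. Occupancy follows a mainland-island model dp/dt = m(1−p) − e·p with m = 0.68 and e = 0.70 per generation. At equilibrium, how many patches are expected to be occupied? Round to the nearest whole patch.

p* = m/(m+e) = 0.68/1.3800 = 0.4928.
Expected occupied patches = N × p* = 292 × 0.4928 = 143.88 ≈ 144.

144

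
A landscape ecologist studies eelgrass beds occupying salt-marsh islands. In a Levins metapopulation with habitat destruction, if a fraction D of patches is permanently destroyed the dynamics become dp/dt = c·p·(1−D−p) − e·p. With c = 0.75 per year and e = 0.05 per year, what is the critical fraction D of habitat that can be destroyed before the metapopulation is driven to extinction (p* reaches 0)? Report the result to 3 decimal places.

The nontrivial equilibrium is p* = (1−D) − e/c; extinction occurs when this hits zero.
So D_crit = 1 − e/c = 1 − 0.05/0.75 = 1 − 0.0667 = 0.9333.
This equals the undisturbed p*, a classic result of Lande's extension.

0.933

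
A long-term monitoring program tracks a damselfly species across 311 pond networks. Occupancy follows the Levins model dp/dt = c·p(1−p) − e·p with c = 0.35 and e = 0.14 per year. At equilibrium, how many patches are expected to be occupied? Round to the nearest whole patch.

p* = 1 − e/c = 1 − 0.14/0.35 = 0.6000.
Expected occupied patches = N × p* = 311 × 0.6000 = 186.60 ≈ 187.

187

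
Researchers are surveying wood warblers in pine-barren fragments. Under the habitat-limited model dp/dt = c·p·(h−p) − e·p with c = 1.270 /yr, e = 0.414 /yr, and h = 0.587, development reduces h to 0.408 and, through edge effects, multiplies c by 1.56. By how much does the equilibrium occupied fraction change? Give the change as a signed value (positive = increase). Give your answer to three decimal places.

Before: p* = h − e/c = 0.587 − 0.414/1.270 = 0.587 − 0.3260 = 0.2610.
After: c = 1.9812, e = 0.414, h = 0.408; p* = 0.408 − 0.414/1.9812 = 0.1990.
Δp* = 0.1990 − 0.2610 = -0.0620.

-0.062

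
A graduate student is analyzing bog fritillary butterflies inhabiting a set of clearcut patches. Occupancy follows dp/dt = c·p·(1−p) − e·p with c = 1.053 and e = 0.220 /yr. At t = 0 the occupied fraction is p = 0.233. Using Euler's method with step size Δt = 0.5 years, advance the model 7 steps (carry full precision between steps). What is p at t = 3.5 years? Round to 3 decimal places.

Update rule: p ← p + [c·p·(1−p) − e·p]·Δt with Δt = 0.5.
p: 0.23300 → 0.30146  (Δp = +0.06846)
p: 0.30146 → 0.37917  (Δp = +0.07771)
p: 0.37917 → 0.46140  (Δp = +0.08223)
p: 0.46140 → 0.54149  (Δp = +0.08009)
p: 0.54149 → 0.61264  (Δp = +0.07116)
p: 0.61264 → 0.67020  (Δp = +0.05755)
p: 0.67020 → 0.71285  (Δp = +0.04265)

0.713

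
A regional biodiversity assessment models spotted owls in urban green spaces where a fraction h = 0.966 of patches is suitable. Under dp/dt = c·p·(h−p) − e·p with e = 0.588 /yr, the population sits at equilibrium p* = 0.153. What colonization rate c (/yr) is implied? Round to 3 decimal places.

At equilibrium c(h−p*) = e, so c = e/(h−p*).
c = 0.588/(0.966 − 0.153) = 0.588/0.8130 = 0.7232.

0.723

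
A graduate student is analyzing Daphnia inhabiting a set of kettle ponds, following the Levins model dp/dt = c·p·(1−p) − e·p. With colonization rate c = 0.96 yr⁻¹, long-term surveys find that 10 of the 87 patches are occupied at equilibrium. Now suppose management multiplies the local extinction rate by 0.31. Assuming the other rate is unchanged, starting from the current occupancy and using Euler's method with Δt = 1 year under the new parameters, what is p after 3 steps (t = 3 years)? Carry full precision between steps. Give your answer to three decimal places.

0.397

Observed p* = 10/87 = 0.11494.
Balance c(1−p*) = e gives e = 0.96×(1 − 0.11494) = 0.84966.
Starting from p₀ = 0.11494; update p ← p + (dp/dt)·Δt with the new parameters.
step 1: Δp = +0.06739, p = 0.18233
step 2: Δp = +0.09510, p = 0.27743
step 3: Δp = +0.11937, p = 0.39680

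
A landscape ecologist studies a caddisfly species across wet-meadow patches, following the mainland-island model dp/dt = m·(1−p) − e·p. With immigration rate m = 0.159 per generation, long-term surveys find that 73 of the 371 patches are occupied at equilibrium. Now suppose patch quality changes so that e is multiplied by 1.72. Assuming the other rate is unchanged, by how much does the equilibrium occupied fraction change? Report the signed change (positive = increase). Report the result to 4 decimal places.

Observed p* = 73/371 = 0.19677.
Balance m(1−p*) = e·p* gives e = m(1−p*)/p* = 0.159×0.80323/0.19677 = 0.64905.
New p* = m/(m+e) = 0.15900/(0.15900+1.11637) = 0.12467.
Δp* = 0.12467 − 0.19677 = -0.07210.

-0.0721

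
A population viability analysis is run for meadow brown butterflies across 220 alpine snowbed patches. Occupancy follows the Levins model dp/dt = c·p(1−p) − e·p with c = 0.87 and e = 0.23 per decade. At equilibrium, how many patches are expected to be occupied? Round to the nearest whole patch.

p* = 1 − e/c = 1 − 0.23/0.87 = 0.7356.
Expected occupied patches = N × p* = 220 × 0.7356 = 161.84 ≈ 162.

162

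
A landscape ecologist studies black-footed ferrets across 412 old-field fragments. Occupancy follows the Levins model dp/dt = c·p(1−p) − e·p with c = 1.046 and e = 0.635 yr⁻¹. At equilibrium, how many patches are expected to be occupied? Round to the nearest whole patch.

162

p* = 1 − e/c = 1 − 0.635/1.046 = 0.3929.
Expected occupied patches = N × p* = 412 × 0.3929 = 161.89 ≈ 162.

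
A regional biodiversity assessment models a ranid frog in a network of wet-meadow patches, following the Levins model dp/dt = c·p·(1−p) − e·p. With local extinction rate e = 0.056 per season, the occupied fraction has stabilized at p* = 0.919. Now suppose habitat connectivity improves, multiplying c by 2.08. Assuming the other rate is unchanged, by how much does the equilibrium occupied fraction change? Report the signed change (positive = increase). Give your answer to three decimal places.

Balance c(1−p*) = e gives c = e/(1 − 0.91900) = 0.056/0.08100 = 0.69136.
New p* = 1 − e/c = 1 − 0.05600/1.43803 = 0.96106.
Δp* = 0.96106 − 0.91900 = +0.04206.

0.042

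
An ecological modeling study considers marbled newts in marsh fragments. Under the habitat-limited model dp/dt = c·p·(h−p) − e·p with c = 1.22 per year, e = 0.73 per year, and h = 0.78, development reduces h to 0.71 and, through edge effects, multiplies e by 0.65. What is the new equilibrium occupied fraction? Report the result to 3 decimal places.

0.321

Before: p* = h − e/c = 0.78 − 0.73/1.22 = 0.78 − 0.5984 = 0.1816.
After: c = 1.22, e = 0.4745, h = 0.71; p* = 0.71 − 0.4745/1.22 = 0.3211.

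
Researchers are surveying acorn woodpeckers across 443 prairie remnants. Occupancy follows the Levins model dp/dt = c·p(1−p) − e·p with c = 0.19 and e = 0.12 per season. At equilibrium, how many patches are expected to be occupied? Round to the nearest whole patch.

163

p* = 1 − e/c = 1 − 0.12/0.19 = 0.3684.
Expected occupied patches = N × p* = 443 × 0.3684 = 163.21 ≈ 163.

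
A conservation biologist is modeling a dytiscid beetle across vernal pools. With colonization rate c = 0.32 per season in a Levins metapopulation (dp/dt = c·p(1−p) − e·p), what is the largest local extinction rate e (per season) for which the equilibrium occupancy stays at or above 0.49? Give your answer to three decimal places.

0.163

1 − e/c ≥ 0.49 ⇒ e ≤ c(1 − 0.49) = 0.32 × 0.5100.
e_max = 0.1632.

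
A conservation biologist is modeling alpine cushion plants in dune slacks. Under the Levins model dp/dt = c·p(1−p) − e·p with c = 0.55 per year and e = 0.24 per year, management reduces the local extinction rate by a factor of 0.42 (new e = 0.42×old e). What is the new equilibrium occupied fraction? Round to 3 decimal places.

0.817

Before: p* = 1 − 0.24/0.55 = 0.5636.
After the change, c = 0.55, e = 0.1008, so p* = 1 − 0.1008/0.55 = 0.8167.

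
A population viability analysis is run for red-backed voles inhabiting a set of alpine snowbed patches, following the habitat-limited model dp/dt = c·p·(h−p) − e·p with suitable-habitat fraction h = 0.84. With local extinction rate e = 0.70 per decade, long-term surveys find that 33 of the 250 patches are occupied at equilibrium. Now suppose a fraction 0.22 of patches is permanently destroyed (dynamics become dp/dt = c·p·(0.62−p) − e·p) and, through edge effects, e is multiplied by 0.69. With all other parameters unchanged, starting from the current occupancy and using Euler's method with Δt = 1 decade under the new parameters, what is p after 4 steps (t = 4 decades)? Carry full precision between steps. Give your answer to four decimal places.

Observed p* = 33/250 = 0.13200.
Balance c(h−p*) = e gives c = e/(0.84 − 0.13200) = 0.70/0.70800 = 0.98870.
Starting from p₀ = 0.13200; update p ← p + (dp/dt)·Δt with the new parameters.
  1  |  dp/dt·Δt = -0.000068  |  p_1 = 0.131932
  2  |  dp/dt·Δt = -0.000059  |  p_2 = 0.131873
  3  |  dp/dt·Δt = -0.000051  |  p_3 = 0.131822
  4  |  dp/dt·Δt = -0.000045  |  p_4 = 0.131777

0.1318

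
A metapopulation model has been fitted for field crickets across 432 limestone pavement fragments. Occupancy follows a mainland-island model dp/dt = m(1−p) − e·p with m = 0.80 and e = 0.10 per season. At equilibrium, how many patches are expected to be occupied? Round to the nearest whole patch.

p* = m/(m+e) = 0.80/0.9000 = 0.8889.
Expected occupied patches = N × p* = 432 × 0.8889 = 384.00 ≈ 384.

384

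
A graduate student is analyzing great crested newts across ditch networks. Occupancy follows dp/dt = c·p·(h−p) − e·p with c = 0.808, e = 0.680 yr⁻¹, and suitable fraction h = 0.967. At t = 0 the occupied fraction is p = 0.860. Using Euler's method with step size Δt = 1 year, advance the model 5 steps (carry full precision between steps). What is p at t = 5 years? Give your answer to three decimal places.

Update rule: p ← p + [c·p·(h−p) − e·p]·Δt with Δt = 1.
  1  |  dp/dt·Δt = -0.510448  |  p_1 = 0.349552
  2  |  dp/dt·Δt = -0.063305  |  p_2 = 0.286248
  3  |  dp/dt·Δt = -0.037198  |  p_3 = 0.249049
  4  |  dp/dt·Δt = -0.024879  |  p_4 = 0.224170
  5  |  dp/dt·Δt = -0.017887  |  p_5 = 0.206283

0.206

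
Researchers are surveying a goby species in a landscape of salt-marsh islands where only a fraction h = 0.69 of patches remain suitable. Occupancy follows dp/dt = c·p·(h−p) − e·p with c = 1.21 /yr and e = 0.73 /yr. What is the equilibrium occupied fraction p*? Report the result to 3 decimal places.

0.087

Setting dp/dt = 0 and dividing by p* gives c·(h−p*) = e.
So p* = h − e/c = 0.69 − 0.73/1.21 = 0.69 − 0.6033 = 0.0867.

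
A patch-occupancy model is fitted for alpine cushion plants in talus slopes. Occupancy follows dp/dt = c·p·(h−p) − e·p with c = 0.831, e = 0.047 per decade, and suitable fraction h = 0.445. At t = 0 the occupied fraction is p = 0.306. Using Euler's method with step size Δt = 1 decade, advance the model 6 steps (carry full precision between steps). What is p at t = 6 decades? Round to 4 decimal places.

0.3776

Update rule: p ← p + [c·p·(h−p) − e·p]·Δt with Δt = 1.
step 1: Δp = +0.02096, p = 0.32696
step 2: Δp = +0.01670, p = 0.34367
step 3: Δp = +0.01279, p = 0.35645
step 4: Δp = +0.00947, p = 0.36593
step 5: Δp = +0.00685, p = 0.37278
step 6: Δp = +0.00485, p = 0.37763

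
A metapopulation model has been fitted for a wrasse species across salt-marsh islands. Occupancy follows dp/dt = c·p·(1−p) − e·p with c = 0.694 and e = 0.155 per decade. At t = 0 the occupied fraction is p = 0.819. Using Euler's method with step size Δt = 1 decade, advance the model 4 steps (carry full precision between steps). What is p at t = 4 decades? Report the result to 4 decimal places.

Update rule: p ← p + [c·p·(1−p) − e·p]·Δt with Δt = 1.
step 1: Δp = -0.02407, p = 0.79493
step 2: Δp = -0.01008, p = 0.78485
step 3: Δp = -0.00446, p = 0.78039
step 4: Δp = -0.00202, p = 0.77837

0.7784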